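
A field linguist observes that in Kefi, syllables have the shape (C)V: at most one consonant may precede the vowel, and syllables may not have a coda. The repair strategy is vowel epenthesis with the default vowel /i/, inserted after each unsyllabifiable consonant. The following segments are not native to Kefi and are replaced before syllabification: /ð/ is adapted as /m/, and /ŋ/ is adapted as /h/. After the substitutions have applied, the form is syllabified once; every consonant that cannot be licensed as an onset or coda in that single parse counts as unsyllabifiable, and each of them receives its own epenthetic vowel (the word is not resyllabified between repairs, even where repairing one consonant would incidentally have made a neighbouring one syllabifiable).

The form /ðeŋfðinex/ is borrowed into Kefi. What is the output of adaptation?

Substitution: /ð/ → /m/, /ŋ/ → /h/, giving /mehfminex/.
Under (C)V, the unsyllabifiable consonants are /h/, /f/, /x/ (no codas are permitted; onsets are limited to one consonant).
Inserting the epenthetic vowel yields /h/ → /hi/, /f/ → /fi/, /x/ → /xi/.

mehifiminexi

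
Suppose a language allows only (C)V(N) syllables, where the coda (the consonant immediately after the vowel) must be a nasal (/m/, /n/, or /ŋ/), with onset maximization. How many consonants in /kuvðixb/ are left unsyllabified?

Syllabifying with onset maximization leaves /v/, /x/, /b/ stranded (only a nasal (/m/, /n/, or /ŋ/) is licensed in coda position; onsets are limited to one consonant).

3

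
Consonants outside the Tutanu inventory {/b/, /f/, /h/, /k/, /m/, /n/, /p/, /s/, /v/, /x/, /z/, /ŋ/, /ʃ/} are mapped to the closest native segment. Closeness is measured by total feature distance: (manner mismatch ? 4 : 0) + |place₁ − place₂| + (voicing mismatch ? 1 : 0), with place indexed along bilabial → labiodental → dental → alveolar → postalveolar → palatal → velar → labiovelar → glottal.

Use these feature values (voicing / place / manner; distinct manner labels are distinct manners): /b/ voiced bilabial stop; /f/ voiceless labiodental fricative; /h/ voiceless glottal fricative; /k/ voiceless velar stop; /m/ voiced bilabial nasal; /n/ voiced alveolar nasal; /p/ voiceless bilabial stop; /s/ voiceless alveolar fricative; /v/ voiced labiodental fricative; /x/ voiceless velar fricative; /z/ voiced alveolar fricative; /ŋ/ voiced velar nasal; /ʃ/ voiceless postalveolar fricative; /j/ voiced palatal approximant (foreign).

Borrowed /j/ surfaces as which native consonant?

ŋ

/ŋ/ is closest: manner differs (approximant→nasal, +4), place distance 1 (palatal→velar), same voicing; total 5. Next closest is /k/ at distance 6.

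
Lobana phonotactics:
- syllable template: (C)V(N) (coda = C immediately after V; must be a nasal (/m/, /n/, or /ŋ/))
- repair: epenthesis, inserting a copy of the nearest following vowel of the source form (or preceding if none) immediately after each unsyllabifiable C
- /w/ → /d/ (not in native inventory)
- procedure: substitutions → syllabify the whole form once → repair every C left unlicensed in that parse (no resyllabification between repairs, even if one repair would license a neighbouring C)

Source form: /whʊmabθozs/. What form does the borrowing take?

Substitution: /w/ → /d/, giving /dhʊmabθozs/.
Under (C)V(N), the unsyllabifiable consonants are /d/, /b/, /z/, /s/ (only a nasal (/m/, /n/, or /ŋ/) is licensed in coda position; onsets are limited to one consonant).
Epenthesis after each stranded consonant: /d/ → /dʊ/, /b/ → /bo/, /z/ → /zo/, /s/ → /so/.

dʊhʊmaboθozoso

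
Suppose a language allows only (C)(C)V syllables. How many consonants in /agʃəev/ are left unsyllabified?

The consonants /v/ cannot be parsed into a legal (C)(C)V syllable (no codas are permitted; onsets may contain at most 2 consonants).

1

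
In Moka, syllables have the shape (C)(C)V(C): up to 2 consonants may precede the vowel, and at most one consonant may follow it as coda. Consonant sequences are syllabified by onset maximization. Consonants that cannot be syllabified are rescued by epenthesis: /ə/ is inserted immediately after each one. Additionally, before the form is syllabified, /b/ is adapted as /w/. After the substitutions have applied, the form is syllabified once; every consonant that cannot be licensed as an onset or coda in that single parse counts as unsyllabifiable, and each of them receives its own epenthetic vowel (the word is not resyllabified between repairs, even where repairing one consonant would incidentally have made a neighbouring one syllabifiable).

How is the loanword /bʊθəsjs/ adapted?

Substitution: /b/ → /w/, giving /wʊθəsjs/.
The consonants /j/, /s/ cannot be parsed into a legal (C)(C)V(C) syllable (at most one coda consonant is licensed; onsets may contain at most 2 consonants).
Inserting the epenthetic vowel yields /j/ → /jə/, /s/ → /sə/.

wʊθəsjəsə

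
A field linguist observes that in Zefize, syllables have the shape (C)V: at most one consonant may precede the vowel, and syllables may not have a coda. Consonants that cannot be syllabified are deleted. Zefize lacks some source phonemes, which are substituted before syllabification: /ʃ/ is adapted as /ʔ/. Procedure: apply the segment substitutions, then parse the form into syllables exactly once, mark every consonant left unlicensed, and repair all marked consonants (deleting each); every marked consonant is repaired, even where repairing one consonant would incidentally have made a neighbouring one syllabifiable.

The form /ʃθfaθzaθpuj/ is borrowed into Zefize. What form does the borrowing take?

Substitution: /ʃ/ → /ʔ/, giving /ʔθfaθzaθpuj/.
Under (C)V, the unsyllabifiable consonants are /ʔ/, /θ/, /θ/, /θ/, /j/ (no codas are permitted; onsets are limited to one consonant).
Deletion applies to /ʔ/, /θ/, /θ/, /θ/, /j/.

fazapu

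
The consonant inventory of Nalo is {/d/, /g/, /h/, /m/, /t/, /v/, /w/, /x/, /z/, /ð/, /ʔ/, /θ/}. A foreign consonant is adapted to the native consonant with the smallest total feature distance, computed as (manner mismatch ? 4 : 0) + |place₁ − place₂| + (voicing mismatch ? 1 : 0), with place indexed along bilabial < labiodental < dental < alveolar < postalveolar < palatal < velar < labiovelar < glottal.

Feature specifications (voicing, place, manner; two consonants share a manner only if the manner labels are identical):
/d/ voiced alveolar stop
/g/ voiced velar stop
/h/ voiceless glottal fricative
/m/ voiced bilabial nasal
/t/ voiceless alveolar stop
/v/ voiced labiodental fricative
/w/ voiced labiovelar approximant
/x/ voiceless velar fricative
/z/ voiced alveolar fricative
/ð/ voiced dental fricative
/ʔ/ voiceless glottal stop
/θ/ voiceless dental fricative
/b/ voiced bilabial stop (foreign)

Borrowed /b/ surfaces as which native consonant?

d

/d/ is closest: same manner (stop), place distance 3 (bilabial→alveolar), same voicing; total 3. Next closest is /m/ at distance 4.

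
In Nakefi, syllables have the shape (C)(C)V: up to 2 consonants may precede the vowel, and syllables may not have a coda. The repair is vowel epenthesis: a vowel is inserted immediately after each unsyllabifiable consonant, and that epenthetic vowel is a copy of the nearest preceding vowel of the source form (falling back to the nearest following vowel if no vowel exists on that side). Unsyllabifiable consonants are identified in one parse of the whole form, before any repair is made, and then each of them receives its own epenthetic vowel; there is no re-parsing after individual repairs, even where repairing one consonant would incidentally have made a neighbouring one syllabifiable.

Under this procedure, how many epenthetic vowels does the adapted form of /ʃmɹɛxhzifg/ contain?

The unsyllabifiable consonants are /ʃ/, /x/, /f/, /g/; each receives one epenthetic vowel.

4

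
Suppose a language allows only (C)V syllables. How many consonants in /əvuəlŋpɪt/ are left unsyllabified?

Under (C)V, the unsyllabifiable consonants are /l/, /ŋ/, /t/ (no codas are permitted; onsets are limited to one consonant).

3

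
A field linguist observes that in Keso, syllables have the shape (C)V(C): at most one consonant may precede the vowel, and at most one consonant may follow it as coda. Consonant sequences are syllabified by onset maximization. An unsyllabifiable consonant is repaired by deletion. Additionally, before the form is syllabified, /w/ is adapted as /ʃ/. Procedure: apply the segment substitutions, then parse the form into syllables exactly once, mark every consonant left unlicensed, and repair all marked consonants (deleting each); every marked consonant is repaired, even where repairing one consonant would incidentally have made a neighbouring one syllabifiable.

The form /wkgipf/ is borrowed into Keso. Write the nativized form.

Substitution: /w/ → /ʃ/, giving /ʃkgipf/.
Syllabifying with onset maximization leaves /ʃ/, /k/, /f/ stranded (at most one coda consonant is licensed; onsets are limited to one consonant).
Each unlicensed consonant is deleted: /ʃ/, /k/, /f/.

gip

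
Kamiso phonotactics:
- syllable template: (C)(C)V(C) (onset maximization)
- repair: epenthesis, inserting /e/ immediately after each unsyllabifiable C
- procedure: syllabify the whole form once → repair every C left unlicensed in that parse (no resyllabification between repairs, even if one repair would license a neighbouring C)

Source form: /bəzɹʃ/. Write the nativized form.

bəzɹeʃe

Under (C)(C)V(C), the unsyllabifiable consonants are /ɹ/, /ʃ/ (at most one coda consonant is licensed; onsets may contain at most 2 consonants).
Epenthesis after each stranded consonant: /ɹ/ → /ɹe/, /ʃ/ → /ʃe/.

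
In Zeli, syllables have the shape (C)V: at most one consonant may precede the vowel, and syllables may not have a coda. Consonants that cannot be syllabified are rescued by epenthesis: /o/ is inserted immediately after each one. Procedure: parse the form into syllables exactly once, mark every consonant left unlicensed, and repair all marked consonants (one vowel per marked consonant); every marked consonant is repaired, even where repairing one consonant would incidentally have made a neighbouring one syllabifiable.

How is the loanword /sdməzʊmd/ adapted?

sodoməzʊmodo

The consonants /s/, /d/, /m/, /d/ cannot be parsed into a legal (C)V syllable (no codas are permitted; onsets are limited to one consonant).
Each unlicensed consonant becomes the onset of a new syllable: /s/ → /so/, /d/ → /do/, /m/ → /mo/, /d/ → /do/.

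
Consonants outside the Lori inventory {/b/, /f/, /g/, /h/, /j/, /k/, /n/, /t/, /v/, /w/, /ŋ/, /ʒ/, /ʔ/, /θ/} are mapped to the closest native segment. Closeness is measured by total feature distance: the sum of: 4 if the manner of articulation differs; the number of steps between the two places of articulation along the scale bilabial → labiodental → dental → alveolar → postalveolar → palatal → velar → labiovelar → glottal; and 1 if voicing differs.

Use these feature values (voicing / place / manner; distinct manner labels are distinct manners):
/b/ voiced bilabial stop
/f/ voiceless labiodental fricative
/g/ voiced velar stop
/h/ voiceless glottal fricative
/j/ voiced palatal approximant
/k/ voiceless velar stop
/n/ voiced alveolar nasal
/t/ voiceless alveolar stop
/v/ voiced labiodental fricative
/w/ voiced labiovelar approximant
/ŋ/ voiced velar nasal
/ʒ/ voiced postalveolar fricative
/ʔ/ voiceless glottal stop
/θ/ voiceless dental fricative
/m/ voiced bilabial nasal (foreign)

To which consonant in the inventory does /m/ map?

n

/n/ is closest: same manner (nasal), place distance 3 (bilabial→alveolar), same voicing; total 3. Next closest is /b/ at distance 4.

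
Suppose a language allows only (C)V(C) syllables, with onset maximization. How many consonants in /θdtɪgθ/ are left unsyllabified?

Syllabifying with onset maximization leaves /θ/, /d/, /θ/ stranded (at most one coda consonant is licensed; onsets are limited to one consonant).

3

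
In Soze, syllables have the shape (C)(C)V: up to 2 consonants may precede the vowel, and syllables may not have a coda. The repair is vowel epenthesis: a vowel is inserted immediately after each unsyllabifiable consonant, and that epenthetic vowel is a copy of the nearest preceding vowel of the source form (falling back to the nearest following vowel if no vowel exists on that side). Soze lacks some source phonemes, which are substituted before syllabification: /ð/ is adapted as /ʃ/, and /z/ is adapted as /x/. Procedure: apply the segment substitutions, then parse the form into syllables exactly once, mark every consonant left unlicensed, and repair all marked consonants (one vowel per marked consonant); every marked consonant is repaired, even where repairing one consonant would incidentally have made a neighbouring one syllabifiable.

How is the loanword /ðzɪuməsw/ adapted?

Substitution: /ð/ → /ʃ/, /z/ → /x/, giving /ʃxɪuməsw/.
Syllabifying with onset maximization leaves /s/, /w/ stranded (no codas are permitted; onsets may contain at most 2 consonants).
Inserting the epenthetic vowel yields /s/ → /sə/, /w/ → /wə/.

ʃxɪuməsəwə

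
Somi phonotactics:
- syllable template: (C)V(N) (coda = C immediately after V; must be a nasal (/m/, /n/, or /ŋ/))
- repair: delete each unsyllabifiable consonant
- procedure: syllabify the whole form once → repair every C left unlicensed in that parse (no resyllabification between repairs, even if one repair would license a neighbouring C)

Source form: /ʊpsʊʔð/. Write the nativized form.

ʊsʊ

Syllabifying with onset maximization leaves /p/, /ʔ/, /ð/ stranded (only a nasal (/m/, /n/, or /ŋ/) is licensed in coda position; onsets are limited to one consonant).
Deletion applies to /p/, /ʔ/, /ð/.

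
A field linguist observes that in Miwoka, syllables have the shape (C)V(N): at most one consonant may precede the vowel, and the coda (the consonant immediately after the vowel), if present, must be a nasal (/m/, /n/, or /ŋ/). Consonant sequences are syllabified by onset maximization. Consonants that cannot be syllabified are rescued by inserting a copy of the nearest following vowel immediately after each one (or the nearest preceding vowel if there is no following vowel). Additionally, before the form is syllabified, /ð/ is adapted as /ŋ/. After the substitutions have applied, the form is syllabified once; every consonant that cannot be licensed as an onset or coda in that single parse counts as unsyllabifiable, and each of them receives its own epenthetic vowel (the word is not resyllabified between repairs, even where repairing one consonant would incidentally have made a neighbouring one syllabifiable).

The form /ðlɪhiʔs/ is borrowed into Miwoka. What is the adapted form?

ŋɪlɪhiʔisi

Substitution: /ð/ → /ŋ/, giving /ŋlɪhiʔs/.
Under (C)V(N), the unsyllabifiable consonants are /ŋ/, /ʔ/, /s/ (only a nasal (/m/, /n/, or /ŋ/) is licensed in coda position; onsets are limited to one consonant).
Each unlicensed consonant becomes the onset of a new syllable: /ŋ/ → /ŋɪ/, /ʔ/ → /ʔi/, /s/ → /si/.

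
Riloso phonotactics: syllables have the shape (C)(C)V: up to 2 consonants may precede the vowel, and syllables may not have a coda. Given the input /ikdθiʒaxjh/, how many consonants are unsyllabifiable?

Syllabifying with onset maximization leaves /k/, /x/, /j/, /h/ stranded (no codas are permitted; onsets may contain at most 2 consonants).

4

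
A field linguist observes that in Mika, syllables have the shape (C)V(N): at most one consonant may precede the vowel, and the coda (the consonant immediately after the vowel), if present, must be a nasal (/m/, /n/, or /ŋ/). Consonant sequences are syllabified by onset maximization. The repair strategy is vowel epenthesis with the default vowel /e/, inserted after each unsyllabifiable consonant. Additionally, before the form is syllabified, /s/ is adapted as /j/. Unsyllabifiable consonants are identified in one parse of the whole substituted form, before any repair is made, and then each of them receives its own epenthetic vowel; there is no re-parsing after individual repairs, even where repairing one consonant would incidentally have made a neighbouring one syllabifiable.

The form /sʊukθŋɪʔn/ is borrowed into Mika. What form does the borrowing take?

Substitution: /s/ → /j/, giving /jʊukθŋɪʔn/.
Under (C)V(N), the unsyllabifiable consonants are /k/, /θ/, /ʔ/, /n/ (only a nasal (/m/, /n/, or /ŋ/) is licensed in coda position; onsets are limited to one consonant).
Each unlicensed consonant becomes the onset of a new syllable: /k/ → /ke/, /θ/ → /θe/, /ʔ/ → /ʔe/, /n/ → /ne/.

jʊukeθeŋɪʔene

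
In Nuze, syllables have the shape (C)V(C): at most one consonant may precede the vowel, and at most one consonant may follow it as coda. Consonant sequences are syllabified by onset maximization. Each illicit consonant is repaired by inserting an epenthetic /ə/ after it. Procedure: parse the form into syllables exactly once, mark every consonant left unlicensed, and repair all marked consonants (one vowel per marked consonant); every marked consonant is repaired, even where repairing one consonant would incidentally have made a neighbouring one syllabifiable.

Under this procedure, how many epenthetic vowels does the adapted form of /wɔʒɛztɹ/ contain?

2

The unsyllabifiable consonants are /t/, /ɹ/; each receives one epenthetic vowel.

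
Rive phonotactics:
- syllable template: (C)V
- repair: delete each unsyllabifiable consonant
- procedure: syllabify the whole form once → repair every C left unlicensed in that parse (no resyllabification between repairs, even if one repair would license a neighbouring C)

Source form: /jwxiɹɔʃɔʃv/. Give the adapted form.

xiɹɔʃɔ

Syllabifying with onset maximization leaves /j/, /w/, /ʃ/, /v/ stranded (no codas are permitted; onsets are limited to one consonant).
Each unlicensed consonant is deleted: /j/, /w/, /ʃ/, /v/.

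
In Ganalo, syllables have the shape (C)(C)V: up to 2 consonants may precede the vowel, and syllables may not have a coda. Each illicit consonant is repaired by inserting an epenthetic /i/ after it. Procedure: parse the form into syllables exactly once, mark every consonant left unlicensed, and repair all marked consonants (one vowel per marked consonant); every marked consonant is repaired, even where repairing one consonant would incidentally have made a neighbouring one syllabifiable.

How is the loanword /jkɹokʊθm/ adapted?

jikɹokʊθimi

Under (C)(C)V, the unsyllabifiable consonants are /j/, /θ/, /m/ (no codas are permitted; onsets may contain at most 2 consonants).
Epenthesis after each stranded consonant: /j/ → /ji/, /θ/ → /θi/, /m/ → /mi/.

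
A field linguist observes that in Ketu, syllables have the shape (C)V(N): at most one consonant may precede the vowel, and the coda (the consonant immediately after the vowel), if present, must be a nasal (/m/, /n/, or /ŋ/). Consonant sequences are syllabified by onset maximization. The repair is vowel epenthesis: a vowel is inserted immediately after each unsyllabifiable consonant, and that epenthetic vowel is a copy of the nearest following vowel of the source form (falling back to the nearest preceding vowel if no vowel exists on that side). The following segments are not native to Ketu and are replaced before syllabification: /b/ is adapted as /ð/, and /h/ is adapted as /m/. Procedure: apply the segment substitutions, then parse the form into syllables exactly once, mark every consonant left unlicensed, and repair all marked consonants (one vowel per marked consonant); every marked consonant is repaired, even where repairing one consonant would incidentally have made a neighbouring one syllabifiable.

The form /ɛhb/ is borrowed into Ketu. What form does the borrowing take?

ɛmðɛ

Substitution: /h/ → /m/, /b/ → /ð/, giving /ɛmð/.
Under (C)V(N), the unsyllabifiable consonants are /ð/ (only a nasal (/m/, /n/, or /ŋ/) is licensed in coda position; onsets are limited to one consonant).
Inserting the epenthetic vowel yields /ð/ → /ðɛ/.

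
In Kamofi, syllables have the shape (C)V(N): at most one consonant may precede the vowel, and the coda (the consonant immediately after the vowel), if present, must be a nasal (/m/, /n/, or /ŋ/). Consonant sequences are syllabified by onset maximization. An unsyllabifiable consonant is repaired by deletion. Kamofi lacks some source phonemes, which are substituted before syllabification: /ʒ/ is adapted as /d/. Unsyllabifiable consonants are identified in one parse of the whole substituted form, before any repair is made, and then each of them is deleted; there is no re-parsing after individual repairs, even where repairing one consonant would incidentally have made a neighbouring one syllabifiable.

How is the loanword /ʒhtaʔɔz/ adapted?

taʔɔ

Substitution: /ʒ/ → /d/, giving /dhtaʔɔz/.
The consonants /d/, /h/, /z/ cannot be parsed into a legal (C)V(N) syllable (only a nasal (/m/, /n/, or /ŋ/) is licensed in coda position; onsets are limited to one consonant).
Each unlicensed consonant is deleted: /d/, /h/, /z/.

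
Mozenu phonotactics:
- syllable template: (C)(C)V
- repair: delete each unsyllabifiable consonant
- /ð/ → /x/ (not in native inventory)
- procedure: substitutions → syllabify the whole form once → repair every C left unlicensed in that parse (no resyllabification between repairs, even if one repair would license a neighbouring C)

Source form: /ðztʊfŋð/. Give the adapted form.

ztʊ

Substitution: /ð/ → /x/, giving /xztʊfŋx/.
The consonants /x/, /f/, /ŋ/, /x/ cannot be parsed into a legal (C)(C)V syllable (no codas are permitted; onsets may contain at most 2 consonants).
Each unlicensed consonant is deleted: /x/, /f/, /ŋ/, /x/.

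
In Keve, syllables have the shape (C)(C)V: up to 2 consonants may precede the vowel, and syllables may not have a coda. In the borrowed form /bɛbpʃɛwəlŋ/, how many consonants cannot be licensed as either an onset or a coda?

Under (C)(C)V, the unsyllabifiable consonants are /b/, /l/, /ŋ/ (no codas are permitted; onsets may contain at most 2 consonants).

3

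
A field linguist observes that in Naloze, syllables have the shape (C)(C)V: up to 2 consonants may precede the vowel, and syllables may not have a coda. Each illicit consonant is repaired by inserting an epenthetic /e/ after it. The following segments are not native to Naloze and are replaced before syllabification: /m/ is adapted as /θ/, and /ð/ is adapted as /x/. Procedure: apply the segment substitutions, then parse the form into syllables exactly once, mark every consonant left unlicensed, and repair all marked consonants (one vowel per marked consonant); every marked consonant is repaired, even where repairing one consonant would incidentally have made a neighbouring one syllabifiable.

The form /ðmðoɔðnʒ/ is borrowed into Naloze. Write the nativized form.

xeθxoɔxeneʒe

Substitution: /ð/ → /x/, /m/ → /θ/, giving /xθxoɔxnʒ/.
The consonants /x/, /x/, /n/, /ʒ/ cannot be parsed into a legal (C)(C)V syllable (no codas are permitted; onsets may contain at most 2 consonants).
Epenthesis after each stranded consonant: /x/ → /xe/, /x/ → /xe/, /n/ → /ne/, /ʒ/ → /ʒe/.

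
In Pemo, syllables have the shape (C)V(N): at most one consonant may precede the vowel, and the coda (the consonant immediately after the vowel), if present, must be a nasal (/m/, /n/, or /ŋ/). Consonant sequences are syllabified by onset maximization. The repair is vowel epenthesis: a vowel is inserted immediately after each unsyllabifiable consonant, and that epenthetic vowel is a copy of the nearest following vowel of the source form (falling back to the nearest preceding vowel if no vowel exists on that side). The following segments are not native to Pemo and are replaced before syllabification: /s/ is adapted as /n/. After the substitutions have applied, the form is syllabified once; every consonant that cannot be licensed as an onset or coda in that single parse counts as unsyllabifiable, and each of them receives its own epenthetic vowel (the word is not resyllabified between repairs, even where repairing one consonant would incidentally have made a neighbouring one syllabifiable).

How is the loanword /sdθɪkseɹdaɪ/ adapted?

Substitution: /s/ → /n/, giving /ndθɪkneɹdaɪ/.
The consonants /n/, /d/, /k/, /ɹ/ cannot be parsed into a legal (C)V(N) syllable (only a nasal (/m/, /n/, or /ŋ/) is licensed in coda position; onsets are limited to one consonant).
Epenthesis after each stranded consonant: /n/ → /nɪ/, /d/ → /dɪ/, /k/ → /ke/, /ɹ/ → /ɹa/.

nɪdɪθɪkeneɹadaɪ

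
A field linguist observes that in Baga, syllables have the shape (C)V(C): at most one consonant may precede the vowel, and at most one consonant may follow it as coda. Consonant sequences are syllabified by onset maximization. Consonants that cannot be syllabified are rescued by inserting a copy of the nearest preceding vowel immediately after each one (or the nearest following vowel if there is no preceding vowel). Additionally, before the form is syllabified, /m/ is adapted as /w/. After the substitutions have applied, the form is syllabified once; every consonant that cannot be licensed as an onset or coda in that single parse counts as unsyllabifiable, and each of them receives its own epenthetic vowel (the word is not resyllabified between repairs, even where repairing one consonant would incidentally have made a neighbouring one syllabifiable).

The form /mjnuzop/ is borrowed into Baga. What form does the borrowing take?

Substitution: /m/ → /w/, giving /wjnuzop/.
The consonants /w/, /j/ cannot be parsed into a legal (C)V(C) syllable (at most one coda consonant is licensed; onsets are limited to one consonant).
Inserting the epenthetic vowel yields /w/ → /wu/, /j/ → /ju/.

wujunuzop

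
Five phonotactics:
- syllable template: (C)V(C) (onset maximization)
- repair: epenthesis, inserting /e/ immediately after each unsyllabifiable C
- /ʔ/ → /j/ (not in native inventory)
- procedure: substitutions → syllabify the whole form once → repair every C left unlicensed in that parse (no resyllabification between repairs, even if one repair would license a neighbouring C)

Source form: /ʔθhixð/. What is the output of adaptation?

Substitution: /ʔ/ → /j/, giving /jθhixð/.
The consonants /j/, /θ/, /ð/ cannot be parsed into a legal (C)V(C) syllable (at most one coda consonant is licensed; onsets are limited to one consonant).
Inserting the epenthetic vowel yields /j/ → /je/, /θ/ → /θe/, /ð/ → /ðe/.

jeθehixðe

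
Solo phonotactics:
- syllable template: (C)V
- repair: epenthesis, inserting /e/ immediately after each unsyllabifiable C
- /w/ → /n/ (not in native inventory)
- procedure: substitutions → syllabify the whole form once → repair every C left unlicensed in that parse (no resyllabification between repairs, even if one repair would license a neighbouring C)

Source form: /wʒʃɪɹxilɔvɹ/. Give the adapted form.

neʒeʃɪɹexilɔveɹe

Substitution: /w/ → /n/, giving /nʒʃɪɹxilɔvɹ/.
Syllabifying with onset maximization leaves /n/, /ʒ/, /ɹ/, /v/, /ɹ/ stranded (no codas are permitted; onsets are limited to one consonant).
Each unlicensed consonant becomes the onset of a new syllable: /n/ → /ne/, /ʒ/ → /ʒe/, /ɹ/ → /ɹe/, /v/ → /ve/, /ɹ/ → /ɹe/.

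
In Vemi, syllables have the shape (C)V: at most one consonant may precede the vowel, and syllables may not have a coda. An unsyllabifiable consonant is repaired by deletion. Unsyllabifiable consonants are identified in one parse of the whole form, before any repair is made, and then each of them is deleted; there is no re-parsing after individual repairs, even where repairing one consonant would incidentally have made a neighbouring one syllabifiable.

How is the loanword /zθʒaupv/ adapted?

ʒau

Under (C)V, the unsyllabifiable consonants are /z/, /θ/, /p/, /v/ (no codas are permitted; onsets are limited to one consonant).
Deletion applies to /z/, /θ/, /p/, /v/.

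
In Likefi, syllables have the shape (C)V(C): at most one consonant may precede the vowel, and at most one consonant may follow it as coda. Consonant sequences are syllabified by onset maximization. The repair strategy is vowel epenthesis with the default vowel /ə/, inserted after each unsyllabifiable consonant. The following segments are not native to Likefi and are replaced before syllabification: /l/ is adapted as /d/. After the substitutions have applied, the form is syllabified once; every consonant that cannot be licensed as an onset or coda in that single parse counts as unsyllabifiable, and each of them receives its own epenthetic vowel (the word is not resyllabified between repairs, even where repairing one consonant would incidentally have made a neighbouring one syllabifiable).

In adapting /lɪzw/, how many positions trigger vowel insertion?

1

After substitution the input is /dɪzw/.
The unsyllabifiable consonants are /w/; each receives one epenthetic vowel.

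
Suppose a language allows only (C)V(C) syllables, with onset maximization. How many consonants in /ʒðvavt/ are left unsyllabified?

3

Syllabifying with onset maximization leaves /ʒ/, /ð/, /t/ stranded (at most one coda consonant is licensed; onsets are limited to one consonant).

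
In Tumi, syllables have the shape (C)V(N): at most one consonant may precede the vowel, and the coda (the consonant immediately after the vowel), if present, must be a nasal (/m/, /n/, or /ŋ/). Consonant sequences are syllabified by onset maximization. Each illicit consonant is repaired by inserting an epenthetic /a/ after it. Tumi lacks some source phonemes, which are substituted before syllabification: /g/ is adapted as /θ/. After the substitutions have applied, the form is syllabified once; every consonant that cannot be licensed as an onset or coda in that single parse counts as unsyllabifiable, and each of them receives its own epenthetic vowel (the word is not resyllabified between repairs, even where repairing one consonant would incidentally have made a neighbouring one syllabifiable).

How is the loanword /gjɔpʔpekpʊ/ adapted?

θajɔpaʔapekapʊ

Substitution: /g/ → /θ/, giving /θjɔpʔpekpʊ/.
Under (C)V(N), the unsyllabifiable consonants are /θ/, /p/, /ʔ/, /k/ (only a nasal (/m/, /n/, or /ŋ/) is licensed in coda position; onsets are limited to one consonant).
Inserting the epenthetic vowel yields /θ/ → /θa/, /p/ → /pa/, /ʔ/ → /ʔa/, /k/ → /ka/.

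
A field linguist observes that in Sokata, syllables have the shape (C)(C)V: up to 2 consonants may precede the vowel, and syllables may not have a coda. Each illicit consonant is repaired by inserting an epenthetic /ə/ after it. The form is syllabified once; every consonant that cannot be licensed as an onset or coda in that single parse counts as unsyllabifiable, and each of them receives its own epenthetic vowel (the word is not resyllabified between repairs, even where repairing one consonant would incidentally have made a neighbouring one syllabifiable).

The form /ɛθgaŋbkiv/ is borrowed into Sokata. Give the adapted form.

Syllabifying with onset maximization leaves /ŋ/, /v/ stranded (no codas are permitted; onsets may contain at most 2 consonants).
Inserting the epenthetic vowel yields /ŋ/ → /ŋə/, /v/ → /və/.

ɛθgaŋəbkivə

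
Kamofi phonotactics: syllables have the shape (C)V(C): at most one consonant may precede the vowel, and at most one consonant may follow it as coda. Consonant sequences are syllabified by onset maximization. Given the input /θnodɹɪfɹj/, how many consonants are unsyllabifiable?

Syllabifying with onset maximization leaves /θ/, /ɹ/, /j/ stranded (at most one coda consonant is licensed; onsets are limited to one consonant).

3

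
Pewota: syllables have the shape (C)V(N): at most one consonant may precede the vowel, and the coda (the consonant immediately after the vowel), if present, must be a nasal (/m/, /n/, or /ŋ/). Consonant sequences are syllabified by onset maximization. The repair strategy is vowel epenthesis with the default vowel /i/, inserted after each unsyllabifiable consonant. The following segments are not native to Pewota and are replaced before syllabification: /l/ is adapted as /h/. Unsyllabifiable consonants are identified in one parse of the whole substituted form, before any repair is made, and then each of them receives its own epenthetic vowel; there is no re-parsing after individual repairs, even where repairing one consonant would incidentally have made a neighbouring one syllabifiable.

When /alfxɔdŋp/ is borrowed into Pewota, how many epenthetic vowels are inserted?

5

After substitution the input is /ahfxɔdŋp/.
The unsyllabifiable consonants are /h/, /f/, /d/, /ŋ/, /p/; each receives one epenthetic vowel.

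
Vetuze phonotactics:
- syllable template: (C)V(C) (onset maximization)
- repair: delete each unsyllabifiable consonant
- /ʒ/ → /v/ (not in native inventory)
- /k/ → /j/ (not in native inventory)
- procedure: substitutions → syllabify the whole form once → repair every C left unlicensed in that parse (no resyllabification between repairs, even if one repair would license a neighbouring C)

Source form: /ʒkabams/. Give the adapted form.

Substitution: /ʒ/ → /v/, /k/ → /j/, giving /vjabams/.
The consonants /v/, /s/ cannot be parsed into a legal (C)V(C) syllable (at most one coda consonant is licensed; onsets are limited to one consonant).
Deleting the stranded consonants removes /v/, /s/.

jabam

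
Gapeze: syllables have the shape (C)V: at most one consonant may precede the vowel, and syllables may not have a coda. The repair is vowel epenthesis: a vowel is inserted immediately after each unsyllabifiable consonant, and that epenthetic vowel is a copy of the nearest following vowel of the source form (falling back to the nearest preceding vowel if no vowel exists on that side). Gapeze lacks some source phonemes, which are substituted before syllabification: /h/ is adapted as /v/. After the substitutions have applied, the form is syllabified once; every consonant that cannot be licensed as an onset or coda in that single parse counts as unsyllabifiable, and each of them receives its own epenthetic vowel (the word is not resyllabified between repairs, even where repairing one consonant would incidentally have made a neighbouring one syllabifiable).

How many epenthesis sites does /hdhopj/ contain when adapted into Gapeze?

After substitution the input is /vdvopj/.
The unsyllabifiable consonants are /v/, /d/, /p/, /j/; each receives one epenthetic vowel.

4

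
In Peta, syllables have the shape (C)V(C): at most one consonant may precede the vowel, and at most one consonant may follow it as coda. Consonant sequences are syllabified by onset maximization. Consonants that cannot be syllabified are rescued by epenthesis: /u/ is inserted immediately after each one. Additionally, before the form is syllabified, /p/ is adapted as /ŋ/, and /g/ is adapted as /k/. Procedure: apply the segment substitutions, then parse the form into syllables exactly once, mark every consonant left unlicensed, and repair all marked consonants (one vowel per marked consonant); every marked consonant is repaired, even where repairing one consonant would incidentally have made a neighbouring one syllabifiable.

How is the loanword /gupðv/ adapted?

Substitution: /g/ → /k/, /p/ → /ŋ/, giving /kuŋðv/.
Under (C)V(C), the unsyllabifiable consonants are /ð/, /v/ (at most one coda consonant is licensed; onsets are limited to one consonant).
Inserting the epenthetic vowel yields /ð/ → /ðu/, /v/ → /vu/.

kuŋðuvu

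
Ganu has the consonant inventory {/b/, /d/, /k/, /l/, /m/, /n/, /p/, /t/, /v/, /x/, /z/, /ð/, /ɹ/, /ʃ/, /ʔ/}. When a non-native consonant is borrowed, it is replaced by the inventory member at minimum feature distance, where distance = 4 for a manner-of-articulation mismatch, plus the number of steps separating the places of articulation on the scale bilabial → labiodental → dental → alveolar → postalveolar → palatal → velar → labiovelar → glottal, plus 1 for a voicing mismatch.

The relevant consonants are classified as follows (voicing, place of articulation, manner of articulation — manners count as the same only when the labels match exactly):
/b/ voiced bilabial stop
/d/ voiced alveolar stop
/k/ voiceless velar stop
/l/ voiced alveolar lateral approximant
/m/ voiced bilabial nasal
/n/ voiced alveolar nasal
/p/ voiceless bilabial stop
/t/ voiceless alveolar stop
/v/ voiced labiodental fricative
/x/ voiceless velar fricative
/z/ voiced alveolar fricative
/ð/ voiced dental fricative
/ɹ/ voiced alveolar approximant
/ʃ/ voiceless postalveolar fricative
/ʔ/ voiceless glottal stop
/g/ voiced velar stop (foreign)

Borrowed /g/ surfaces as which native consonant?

/k/ is closest: same manner (stop), place distance 0 (velar→velar), voicing differs (+1); total 1. Next closest is /d/ at distance 3.

k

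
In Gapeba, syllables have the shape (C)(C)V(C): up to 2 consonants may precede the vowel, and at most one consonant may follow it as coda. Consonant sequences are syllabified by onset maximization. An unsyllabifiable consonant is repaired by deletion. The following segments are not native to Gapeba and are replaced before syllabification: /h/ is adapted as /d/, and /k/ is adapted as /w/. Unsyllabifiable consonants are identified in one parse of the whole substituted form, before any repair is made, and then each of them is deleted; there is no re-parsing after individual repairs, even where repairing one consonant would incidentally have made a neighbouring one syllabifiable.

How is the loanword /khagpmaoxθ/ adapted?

wdagpmaox

Substitution: /k/ → /w/, /h/ → /d/, giving /wdagpmaoxθ/.
The consonants /θ/ cannot be parsed into a legal (C)(C)V(C) syllable (at most one coda consonant is licensed; onsets may contain at most 2 consonants).
Deleting the stranded consonants removes /θ/.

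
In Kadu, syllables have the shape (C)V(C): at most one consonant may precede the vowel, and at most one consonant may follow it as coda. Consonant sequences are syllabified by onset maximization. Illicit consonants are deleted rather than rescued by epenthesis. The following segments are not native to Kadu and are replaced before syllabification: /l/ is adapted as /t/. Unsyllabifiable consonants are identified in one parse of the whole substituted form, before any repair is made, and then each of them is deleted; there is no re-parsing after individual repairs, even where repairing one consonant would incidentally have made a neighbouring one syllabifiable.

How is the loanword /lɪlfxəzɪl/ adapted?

tɪtxəzɪt

Substitution: /l/ → /t/, giving /tɪtfxəzɪt/.
The consonants /f/ cannot be parsed into a legal (C)V(C) syllable (at most one coda consonant is licensed; onsets are limited to one consonant).
Each unlicensed consonant is deleted: /f/.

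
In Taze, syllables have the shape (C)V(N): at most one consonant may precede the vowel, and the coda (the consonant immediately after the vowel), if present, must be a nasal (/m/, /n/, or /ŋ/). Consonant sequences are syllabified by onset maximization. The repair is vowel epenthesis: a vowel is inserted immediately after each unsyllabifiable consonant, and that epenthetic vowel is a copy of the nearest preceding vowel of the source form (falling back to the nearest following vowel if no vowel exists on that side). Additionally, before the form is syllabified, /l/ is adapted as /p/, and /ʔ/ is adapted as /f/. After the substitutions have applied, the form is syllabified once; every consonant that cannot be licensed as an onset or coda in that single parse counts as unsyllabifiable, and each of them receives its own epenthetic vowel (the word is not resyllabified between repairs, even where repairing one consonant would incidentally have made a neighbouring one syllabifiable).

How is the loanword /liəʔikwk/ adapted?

Substitution: /l/ → /p/, /ʔ/ → /f/, giving /piəfikwk/.
Under (C)V(N), the unsyllabifiable consonants are /k/, /w/, /k/ (only a nasal (/m/, /n/, or /ŋ/) is licensed in coda position; onsets are limited to one consonant).
Each unlicensed consonant becomes the onset of a new syllable: /k/ → /ki/, /w/ → /wi/, /k/ → /ki/.

piəfikiwiki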